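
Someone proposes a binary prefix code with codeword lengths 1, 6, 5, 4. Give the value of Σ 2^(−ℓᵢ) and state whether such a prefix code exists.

With common denominator 2^6 = 64: Σ 2^(−ℓᵢ) = 32/64 + 1/64 + 2/64 + 4/64 = 39/64 = 0.609375.
Kraft's inequality requires Σ ≤ 1; here Σ = 0.609375 ≤ 1, so such a prefix code exists.

0.609375; yes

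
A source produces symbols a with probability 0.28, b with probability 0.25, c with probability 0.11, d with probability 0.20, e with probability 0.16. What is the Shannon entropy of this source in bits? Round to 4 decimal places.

2.2519 bits

H = −Σ pᵢ log₂ pᵢ.
−0.28·log₂(0.28) = 0.5142
−0.25·log₂(0.25) = 0.5000
−0.11·log₂(0.11) = 0.3503
−0.20·log₂(0.20) = 0.4644
−0.16·log₂(0.16) = 0.4230
Sum ≈ 2.2519 → 2.2519 bits.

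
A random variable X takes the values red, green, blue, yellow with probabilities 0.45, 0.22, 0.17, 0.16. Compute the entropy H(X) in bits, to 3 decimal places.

1.857 bits

H = −Σ pᵢ log₂ pᵢ.
−0.45·log₂(0.45) = 0.5184
−0.22·log₂(0.22) = 0.4806
−0.17·log₂(0.17) = 0.4346
−0.16·log₂(0.16) = 0.4230
Sum ≈ 1.8566 → 1.857 bits.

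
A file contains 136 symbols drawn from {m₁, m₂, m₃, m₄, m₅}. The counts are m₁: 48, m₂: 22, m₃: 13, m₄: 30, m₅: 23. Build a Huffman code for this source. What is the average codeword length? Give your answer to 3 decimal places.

2.257 bits/symbol

Probabilities are the counts divided by 136.
Repeatedly combine the two least-probable nodes; the expected code length is the sum of the merged weights.
merge 13/136 + 11/68 → 35/136
merge 23/136 + 15/68 → 53/136
merge 35/136 + 6/17 → 83/136
merge 53/136 + 83/136 → 1
L = 35/136 + 53/136 + 83/136 + 1 = 307/136 ≈ 2.257 bits/symbol.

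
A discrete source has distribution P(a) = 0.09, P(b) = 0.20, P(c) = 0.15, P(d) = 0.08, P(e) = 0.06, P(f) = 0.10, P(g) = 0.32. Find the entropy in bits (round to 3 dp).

H = −Σ pᵢ log₂ pᵢ.
−0.09·log₂(0.09) = 0.3127
−0.20·log₂(0.20) = 0.4644
−0.15·log₂(0.15) = 0.4105
−0.08·log₂(0.08) = 0.2915
−0.06·log₂(0.06) = 0.2435
−0.10·log₂(0.10) = 0.3322
−0.32·log₂(0.32) = 0.5260
Sum ≈ 2.5809 → 2.581 bits.

2.581 bits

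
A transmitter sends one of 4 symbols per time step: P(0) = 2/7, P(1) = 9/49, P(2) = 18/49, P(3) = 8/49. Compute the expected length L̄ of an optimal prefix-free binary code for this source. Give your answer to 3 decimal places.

1.980 bits/symbol

Repeatedly combine the two least-probable nodes; the expected code length is the sum of the merged weights.
merge 8/49 + 9/49 → 17/49
merge 2/7 + 17/49 → 31/49
merge 18/49 + 31/49 → 1
L = 17/49 + 31/49 + 1 = 97/49 ≈ 1.980 bits/symbol.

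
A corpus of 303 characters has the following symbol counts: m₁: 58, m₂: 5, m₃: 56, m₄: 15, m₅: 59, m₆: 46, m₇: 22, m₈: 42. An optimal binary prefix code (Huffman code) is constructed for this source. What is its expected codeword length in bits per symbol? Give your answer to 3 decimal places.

2.818 bits/symbol

Probabilities are the counts divided by 303.
Repeatedly combine the two least-probable nodes; the expected code length is the sum of the merged weights.
merge 5/303 + 5/101 → 20/303
merge 20/303 + 22/303 → 14/101
merge 14/101 + 14/101 → 28/101
merge 46/303 + 56/303 → 34/101
merge 58/303 + 59/303 → 39/101
merge 28/101 + 34/101 → 62/101
merge 39/101 + 62/101 → 1
L = 20/303 + 14/101 + 28/101 + 34/101 + 39/101 + 62/101 + 1 = 854/303 ≈ 2.818 bits/symbol.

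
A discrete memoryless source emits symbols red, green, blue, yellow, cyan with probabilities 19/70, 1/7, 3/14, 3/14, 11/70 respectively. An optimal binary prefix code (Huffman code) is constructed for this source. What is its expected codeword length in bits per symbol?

2.3 bits/symbol

Repeatedly combine the two least-probable nodes; the expected code length is the sum of the merged weights.
merge 1/7 + 11/70 → 3/10
merge 3/14 + 3/14 → 3/7
merge 19/70 + 3/10 → 4/7
merge 3/7 + 4/7 → 1
L = 3/10 + 3/7 + 4/7 + 1 = 23/10 = 2.3 bits/symbol.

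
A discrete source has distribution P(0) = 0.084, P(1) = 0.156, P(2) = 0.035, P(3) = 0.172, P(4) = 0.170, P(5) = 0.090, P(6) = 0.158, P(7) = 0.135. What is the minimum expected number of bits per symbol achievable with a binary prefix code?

2.947 bits/symbol

Repeatedly combine the two least-probable nodes; the expected code length is the sum of the merged weights.
merge 7/200 + 21/250 → 119/1000
merge 9/100 + 119/1000 → 209/1000
merge 27/200 + 39/250 → 291/1000
merge 79/500 + 17/100 → 41/125
merge 43/250 + 209/1000 → 381/1000
merge 291/1000 + 41/125 → 619/1000
merge 381/1000 + 619/1000 → 1
L = 119/1000 + 209/1000 + 291/1000 + 41/125 + 381/1000 + 619/1000 + 1 = 2947/1000 = 2.947 bits/symbol.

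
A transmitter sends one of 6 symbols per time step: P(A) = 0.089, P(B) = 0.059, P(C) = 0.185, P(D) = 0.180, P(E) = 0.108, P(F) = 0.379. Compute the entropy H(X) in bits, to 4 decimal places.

2.3245 bits

H = −Σ pᵢ log₂ pᵢ.
−0.089·log₂(0.089) = 0.3106
−0.059·log₂(0.059) = 0.2409
−0.185·log₂(0.185) = 0.4504
−0.180·log₂(0.180) = 0.4453
−0.108·log₂(0.108) = 0.3468
−0.379·log₂(0.379) = 0.5305
Sum ≈ 2.3245 → 2.3245 bits.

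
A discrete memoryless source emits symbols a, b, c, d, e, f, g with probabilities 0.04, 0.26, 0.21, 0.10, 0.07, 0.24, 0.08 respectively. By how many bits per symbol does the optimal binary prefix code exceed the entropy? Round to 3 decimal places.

0.030 bits

Entropy H = −Σ p log₂ p ≈ 2.5503 bits.
Huffman merges: 1/25+7/100→11/100; 2/25+1/10→9/50; 11/100+9/50→29/100; 21/100+6/25→9/20; 13/50+29/100→11/20; 9/20+11/20→1. L = 129/50 ≈ 2.5800.
L − H = 2.5800 − 2.5503 = 0.030 bits.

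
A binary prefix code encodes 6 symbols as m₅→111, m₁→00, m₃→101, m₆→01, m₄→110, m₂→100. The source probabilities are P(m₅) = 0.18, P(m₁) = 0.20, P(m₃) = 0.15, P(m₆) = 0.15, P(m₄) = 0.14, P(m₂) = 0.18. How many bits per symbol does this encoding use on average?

2.65 bits/symbol

L̄ = Σ pᵢ·ℓᵢ = 0.18·3 + 0.20·2 + 0.15·3 + 0.15·2 + 0.14·3 + 0.18·3 = 2.65 bits/symbol.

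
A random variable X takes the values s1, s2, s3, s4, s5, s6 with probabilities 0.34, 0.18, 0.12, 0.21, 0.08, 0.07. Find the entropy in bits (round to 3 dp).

2.374 bits

H = −Σ pᵢ log₂ pᵢ.
−0.34·log₂(0.34) = 0.5292
−0.18·log₂(0.18) = 0.4453
−0.12·log₂(0.12) = 0.3671
−0.21·log₂(0.21) = 0.4728
−0.08·log₂(0.08) = 0.2915
−0.07·log₂(0.07) = 0.2686
Sum ≈ 2.3744 → 2.374 bits.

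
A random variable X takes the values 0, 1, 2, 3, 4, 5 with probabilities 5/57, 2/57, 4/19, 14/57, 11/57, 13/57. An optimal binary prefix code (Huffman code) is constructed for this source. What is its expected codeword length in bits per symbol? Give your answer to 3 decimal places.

Repeatedly combine the two least-probable nodes; the expected code length is the sum of the merged weights.
merge 2/57 + 5/57 → 7/57
merge 7/57 + 11/57 → 6/19
merge 4/19 + 13/57 → 25/57
merge 14/57 + 6/19 → 32/57
merge 25/57 + 32/57 → 1
L = 7/57 + 6/19 + 25/57 + 32/57 + 1 = 139/57 ≈ 2.439 bits/symbol.

2.439 bits/symbol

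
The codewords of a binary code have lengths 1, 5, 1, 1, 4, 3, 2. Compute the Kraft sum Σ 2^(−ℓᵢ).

With common denominator 2^5 = 32: Σ 2^(−ℓᵢ) = 16/32 + 1/32 + 16/32 + 16/32 + 2/32 + 4/32 + 8/32 = 63/32 = 1.96875.

1.96875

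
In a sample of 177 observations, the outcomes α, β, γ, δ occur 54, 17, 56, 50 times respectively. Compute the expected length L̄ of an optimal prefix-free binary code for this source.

Probabilities are the counts divided by 177.
Repeatedly combine the two least-probable nodes; the expected code length is the sum of the merged weights.
merge 17/177 + 50/177 → 67/177
merge 18/59 + 56/177 → 110/177
merge 67/177 + 110/177 → 1
L = 67/177 + 110/177 + 1 = 2 bits/symbol.

2 bits/symbol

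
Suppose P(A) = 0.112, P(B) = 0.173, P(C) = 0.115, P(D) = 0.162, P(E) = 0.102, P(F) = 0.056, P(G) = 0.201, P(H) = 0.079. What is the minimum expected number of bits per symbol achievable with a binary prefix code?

Repeatedly combine the two least-probable nodes; the expected code length is the sum of the merged weights.
merge 7/125 + 79/1000 → 27/200
merge 51/500 + 14/125 → 107/500
merge 23/200 + 27/200 → 1/4
merge 81/500 + 173/1000 → 67/200
merge 201/1000 + 107/500 → 83/200
merge 1/4 + 67/200 → 117/200
merge 83/200 + 117/200 → 1
L = 27/200 + 107/500 + 1/4 + 67/200 + 83/200 + 117/200 + 1 = 1467/500 = 2.934 bits/symbol.

2.934 bits/symbol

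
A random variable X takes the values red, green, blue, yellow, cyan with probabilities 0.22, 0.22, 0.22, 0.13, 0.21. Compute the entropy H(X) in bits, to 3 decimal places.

2.297 bits

H = −Σ pᵢ log₂ pᵢ.
−0.22·log₂(0.22) = 0.4806
−0.22·log₂(0.22) = 0.4806
−0.22·log₂(0.22) = 0.4806
−0.13·log₂(0.13) = 0.3826
−0.21·log₂(0.21) = 0.4728
Sum ≈ 2.2972 → 2.297 bits.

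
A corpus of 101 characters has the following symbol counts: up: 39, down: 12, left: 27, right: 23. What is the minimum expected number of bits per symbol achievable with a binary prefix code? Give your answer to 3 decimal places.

1.960 bits/symbol

Probabilities are the counts divided by 101.
Repeatedly combine the two least-probable nodes; the expected code length is the sum of the merged weights.
merge 12/101 + 23/101 → 35/101
merge 27/101 + 35/101 → 62/101
merge 39/101 + 62/101 → 1
L = 35/101 + 62/101 + 1 = 198/101 ≈ 1.960 bits/symbol.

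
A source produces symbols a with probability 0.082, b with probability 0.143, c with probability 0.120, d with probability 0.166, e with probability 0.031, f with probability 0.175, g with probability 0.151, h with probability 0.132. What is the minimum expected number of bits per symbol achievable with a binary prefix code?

2.938 bits/symbol

Repeatedly combine the two least-probable nodes; the expected code length is the sum of the merged weights.
merge 31/1000 + 41/500 → 113/1000
merge 113/1000 + 3/25 → 233/1000
merge 33/250 + 143/1000 → 11/40
merge 151/1000 + 83/500 → 317/1000
merge 7/40 + 233/1000 → 51/125
merge 11/40 + 317/1000 → 74/125
merge 51/125 + 74/125 → 1
L = 113/1000 + 233/1000 + 11/40 + 317/1000 + 51/125 + 74/125 + 1 = 1469/500 = 2.938 bits/symbol.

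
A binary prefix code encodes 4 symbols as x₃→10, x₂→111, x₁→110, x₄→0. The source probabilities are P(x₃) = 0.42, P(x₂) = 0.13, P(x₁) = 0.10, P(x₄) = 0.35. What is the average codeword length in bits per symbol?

L̄ = Σ pᵢ·ℓᵢ = 0.42·2 + 0.13·3 + 0.10·3 + 0.35·1 = 1.88 bits/symbol.

1.88 bits/symbol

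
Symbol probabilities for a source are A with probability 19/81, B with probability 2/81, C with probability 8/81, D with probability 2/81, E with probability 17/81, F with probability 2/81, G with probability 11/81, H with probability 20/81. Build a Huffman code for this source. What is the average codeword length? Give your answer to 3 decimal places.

Repeatedly combine the two least-probable nodes; the expected code length is the sum of the merged weights.
merge 2/81 + 2/81 → 4/81
merge 2/81 + 4/81 → 2/27
merge 2/27 + 8/81 → 14/81
merge 11/81 + 14/81 → 25/81
merge 17/81 + 19/81 → 4/9
merge 20/81 + 25/81 → 5/9
merge 4/9 + 5/9 → 1
L = 4/81 + 2/27 + 14/81 + 25/81 + 4/9 + 5/9 + 1 = 211/81 ≈ 2.605 bits/symbol.

2.605 bits/symbol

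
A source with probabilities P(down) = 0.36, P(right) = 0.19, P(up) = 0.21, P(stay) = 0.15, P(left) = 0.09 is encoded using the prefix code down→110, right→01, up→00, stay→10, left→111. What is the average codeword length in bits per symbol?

2.45 bits/symbol

L̄ = Σ pᵢ·ℓᵢ = 0.36·3 + 0.19·2 + 0.21·2 + 0.15·2 + 0.09·3 = 2.45 bits/symbol.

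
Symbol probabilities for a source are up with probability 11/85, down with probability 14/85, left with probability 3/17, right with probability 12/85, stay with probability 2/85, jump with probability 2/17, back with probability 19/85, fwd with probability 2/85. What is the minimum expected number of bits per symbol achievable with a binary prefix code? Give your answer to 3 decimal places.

2.812 bits/symbol

Repeatedly combine the two least-probable nodes; the expected code length is the sum of the merged weights.
merge 2/85 + 2/85 → 4/85
merge 4/85 + 2/17 → 14/85
merge 11/85 + 12/85 → 23/85
merge 14/85 + 14/85 → 28/85
merge 3/17 + 19/85 → 2/5
merge 23/85 + 28/85 → 3/5
merge 2/5 + 3/5 → 1
L = 4/85 + 14/85 + 23/85 + 28/85 + 2/5 + 3/5 + 1 = 239/85 ≈ 2.812 bits/symbol.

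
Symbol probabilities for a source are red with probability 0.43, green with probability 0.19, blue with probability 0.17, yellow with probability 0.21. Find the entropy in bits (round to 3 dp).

1.886 bits

H = −Σ pᵢ log₂ pᵢ.
−0.43·log₂(0.43) = 0.5236
−0.19·log₂(0.19) = 0.4552
−0.17·log₂(0.17) = 0.4346
−0.21·log₂(0.21) = 0.4728
Sum ≈ 1.8862 → 1.886 bits.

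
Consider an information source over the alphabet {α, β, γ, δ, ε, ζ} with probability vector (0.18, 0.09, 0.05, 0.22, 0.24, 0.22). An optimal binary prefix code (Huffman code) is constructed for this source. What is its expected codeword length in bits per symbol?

2.46 bits/symbol

Repeatedly combine the two least-probable nodes; the expected code length is the sum of the merged weights.
merge 1/20 + 9/100 → 7/50
merge 7/50 + 9/50 → 8/25
merge 11/50 + 11/50 → 11/25
merge 6/25 + 8/25 → 14/25
merge 11/25 + 14/25 → 1
L = 7/50 + 8/25 + 11/25 + 14/25 + 1 = 123/50 = 2.46 bits/symbol.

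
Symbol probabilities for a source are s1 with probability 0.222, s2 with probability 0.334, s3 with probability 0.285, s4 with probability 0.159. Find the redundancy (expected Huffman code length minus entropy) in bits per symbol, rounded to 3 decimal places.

Entropy H = −Σ p log₂ p ≈ 1.9484 bits.
Huffman merges: 159/1000+111/500→381/1000; 57/200+167/500→619/1000; 381/1000+619/1000→1. L = 2 ≈ 2.0000.
L − H = 2.0000 − 1.9484 = 0.052 bits.

0.052 bits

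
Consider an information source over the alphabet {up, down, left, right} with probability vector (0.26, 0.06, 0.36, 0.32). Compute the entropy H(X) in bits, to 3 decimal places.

1.805 bits

H = −Σ pᵢ log₂ pᵢ.
−0.26·log₂(0.26) = 0.5053
−0.06·log₂(0.06) = 0.2435
−0.36·log₂(0.36) = 0.5306
−0.32·log₂(0.32) = 0.5260
Sum ≈ 1.8055 → 1.805 bits.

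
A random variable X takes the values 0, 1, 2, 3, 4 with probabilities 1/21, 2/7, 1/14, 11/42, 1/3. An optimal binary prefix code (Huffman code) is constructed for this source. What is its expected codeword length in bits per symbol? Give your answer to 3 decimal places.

Repeatedly combine the two least-probable nodes; the expected code length is the sum of the merged weights.
merge 1/21 + 1/14 → 5/42
merge 5/42 + 11/42 → 8/21
merge 2/7 + 1/3 → 13/21
merge 8/21 + 13/21 → 1
L = 5/42 + 8/21 + 13/21 + 1 = 89/42 ≈ 2.119 bits/symbol.

2.119 bits/symbol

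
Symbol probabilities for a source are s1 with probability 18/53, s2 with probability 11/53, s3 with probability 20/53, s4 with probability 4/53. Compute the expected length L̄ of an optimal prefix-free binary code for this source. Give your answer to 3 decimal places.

Repeatedly combine the two least-probable nodes; the expected code length is the sum of the merged weights.
merge 4/53 + 11/53 → 15/53
merge 15/53 + 18/53 → 33/53
merge 20/53 + 33/53 → 1
L = 15/53 + 33/53 + 1 = 101/53 ≈ 1.906 bits/symbol.

1.906 bits/symbol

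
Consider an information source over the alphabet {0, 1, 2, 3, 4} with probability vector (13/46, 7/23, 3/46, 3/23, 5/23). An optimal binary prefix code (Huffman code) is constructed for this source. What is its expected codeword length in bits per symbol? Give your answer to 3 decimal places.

2.196 bits/symbol

Repeatedly combine the two least-probable nodes; the expected code length is the sum of the merged weights.
merge 3/46 + 3/23 → 9/46
merge 9/46 + 5/23 → 19/46
merge 13/46 + 7/23 → 27/46
merge 19/46 + 27/46 → 1
L = 9/46 + 19/46 + 27/46 + 1 = 101/46 ≈ 2.196 bits/symbol.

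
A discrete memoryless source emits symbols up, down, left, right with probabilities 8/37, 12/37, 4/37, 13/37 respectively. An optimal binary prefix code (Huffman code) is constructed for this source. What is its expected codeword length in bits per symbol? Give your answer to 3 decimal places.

1.973 bits/symbol

Repeatedly combine the two least-probable nodes; the expected code length is the sum of the merged weights.
merge 4/37 + 8/37 → 12/37
merge 12/37 + 12/37 → 24/37
merge 13/37 + 24/37 → 1
L = 12/37 + 24/37 + 1 = 73/37 ≈ 1.973 bits/symbol.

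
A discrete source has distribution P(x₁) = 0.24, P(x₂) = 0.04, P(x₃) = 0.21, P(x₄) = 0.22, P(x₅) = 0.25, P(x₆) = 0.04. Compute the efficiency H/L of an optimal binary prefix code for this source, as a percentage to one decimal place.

Entropy H = −Σ p log₂ p ≈ 2.3190 bits.
Huffman merges: 1/25+1/25→2/25; 2/25+21/100→29/100; 11/50+6/25→23/50; 1/4+29/100→27/50; 23/50+27/50→1. L = 237/100 ≈ 2.3700.
Efficiency = H/L = 2.3190/2.3700 = 97.8%.

97.8%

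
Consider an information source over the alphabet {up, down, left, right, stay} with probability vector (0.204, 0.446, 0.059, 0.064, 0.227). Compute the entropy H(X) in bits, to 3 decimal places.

H = −Σ pᵢ log₂ pᵢ.
−0.204·log₂(0.204) = 0.4678
−0.446·log₂(0.446) = 0.5195
−0.059·log₂(0.059) = 0.2409
−0.064·log₂(0.064) = 0.2538
−0.227·log₂(0.227) = 0.4856
Sum ≈ 1.9677 → 1.968 bits.

1.968 bits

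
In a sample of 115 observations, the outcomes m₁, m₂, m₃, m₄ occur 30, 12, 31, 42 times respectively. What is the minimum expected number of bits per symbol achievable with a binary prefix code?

2 bits/symbol

Probabilities are the counts divided by 115.
Repeatedly combine the two least-probable nodes; the expected code length is the sum of the merged weights.
merge 12/115 + 6/23 → 42/115
merge 31/115 + 42/115 → 73/115
merge 42/115 + 73/115 → 1
L = 42/115 + 73/115 + 1 = 2 bits/symbol.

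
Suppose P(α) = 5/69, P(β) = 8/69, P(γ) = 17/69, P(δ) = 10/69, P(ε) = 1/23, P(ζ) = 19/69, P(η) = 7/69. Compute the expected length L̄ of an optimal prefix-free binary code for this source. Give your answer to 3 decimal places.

Repeatedly combine the two least-probable nodes; the expected code length is the sum of the merged weights.
merge 1/23 + 5/69 → 8/69
merge 7/69 + 8/69 → 5/23
merge 8/69 + 10/69 → 6/23
merge 5/23 + 17/69 → 32/69
merge 6/23 + 19/69 → 37/69
merge 32/69 + 37/69 → 1
L = 8/69 + 5/23 + 6/23 + 32/69 + 37/69 + 1 = 179/69 ≈ 2.594 bits/symbol.

2.594 bits/symbol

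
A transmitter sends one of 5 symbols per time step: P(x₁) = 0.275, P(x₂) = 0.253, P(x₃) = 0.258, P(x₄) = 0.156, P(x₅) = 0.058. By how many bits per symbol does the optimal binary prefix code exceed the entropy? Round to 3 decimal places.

0.039 bits

Entropy H = −Σ p log₂ p ≈ 2.1745 bits.
Huffman merges: 29/500+39/250→107/500; 107/500+253/1000→467/1000; 129/500+11/40→533/1000; 467/1000+533/1000→1. L = 1107/500 ≈ 2.2140.
L − H = 2.2140 − 2.1745 = 0.039 bits.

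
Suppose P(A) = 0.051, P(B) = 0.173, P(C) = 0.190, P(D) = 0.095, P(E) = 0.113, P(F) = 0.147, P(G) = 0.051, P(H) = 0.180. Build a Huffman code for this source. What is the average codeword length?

Repeatedly combine the two least-probable nodes; the expected code length is the sum of the merged weights.
merge 51/1000 + 51/1000 → 51/500
merge 19/200 + 51/500 → 197/1000
merge 113/1000 + 147/1000 → 13/50
merge 173/1000 + 9/50 → 353/1000
merge 19/100 + 197/1000 → 387/1000
merge 13/50 + 353/1000 → 613/1000
merge 387/1000 + 613/1000 → 1
L = 51/500 + 197/1000 + 13/50 + 353/1000 + 387/1000 + 613/1000 + 1 = 364/125 = 2.912 bits/symbol.

2.912 bits/symbol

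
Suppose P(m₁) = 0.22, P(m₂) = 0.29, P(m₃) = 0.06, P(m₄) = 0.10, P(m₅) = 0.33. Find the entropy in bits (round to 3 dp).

2.102 bits

H = −Σ pᵢ log₂ pᵢ.
−0.22·log₂(0.22) = 0.4806
−0.29·log₂(0.29) = 0.5179
−0.06·log₂(0.06) = 0.2435
−0.10·log₂(0.10) = 0.3322
−0.33·log₂(0.33) = 0.5278
Sum ≈ 2.1020 → 2.102 bits.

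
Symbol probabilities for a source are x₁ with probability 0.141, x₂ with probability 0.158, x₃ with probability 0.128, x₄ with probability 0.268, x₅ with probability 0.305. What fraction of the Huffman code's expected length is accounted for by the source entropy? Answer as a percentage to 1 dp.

Entropy H = −Σ p log₂ p ≈ 2.2303 bits.
Huffman merges: 16/125+141/1000→269/1000; 79/500+67/250→213/500; 269/1000+61/200→287/500; 213/500+287/500→1. L = 2269/1000 ≈ 2.2690.
Efficiency = H/L = 2.2303/2.2690 = 98.3%.

98.3%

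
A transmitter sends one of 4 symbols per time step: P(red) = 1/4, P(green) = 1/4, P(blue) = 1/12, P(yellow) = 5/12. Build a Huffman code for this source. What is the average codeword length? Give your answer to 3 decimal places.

Repeatedly combine the two least-probable nodes; the expected code length is the sum of the merged weights.
merge 1/12 + 1/4 → 1/3
merge 1/4 + 1/3 → 7/12
merge 5/12 + 7/12 → 1
L = 1/3 + 7/12 + 1 = 23/12 ≈ 1.917 bits/symbol.

1.917 bits/symbol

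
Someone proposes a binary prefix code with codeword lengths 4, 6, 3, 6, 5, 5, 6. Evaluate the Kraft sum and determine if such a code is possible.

With common denominator 2^6 = 64: Σ 2^(−ℓᵢ) = 4/64 + 1/64 + 8/64 + 1/64 + 2/64 + 2/64 + 1/64 = 19/64 = 0.296875.
Kraft's inequality requires Σ ≤ 1; here Σ = 0.296875 ≤ 1, so such a prefix code exists.

0.296875; yes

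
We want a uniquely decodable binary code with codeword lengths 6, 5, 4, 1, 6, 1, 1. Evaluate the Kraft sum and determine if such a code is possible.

1.625; no

With common denominator 2^6 = 64: Σ 2^(−ℓᵢ) = 1/64 + 2/64 + 4/64 + 32/64 + 1/64 + 32/64 + 32/64 = 104/64 = 1.625.
Kraft's inequality requires Σ ≤ 1; here Σ = 1.625 > 1, so no such prefix code exists.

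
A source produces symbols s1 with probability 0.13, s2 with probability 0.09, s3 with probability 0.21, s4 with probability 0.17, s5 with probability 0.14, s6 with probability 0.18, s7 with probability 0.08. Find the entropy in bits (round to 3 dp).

H = −Σ pᵢ log₂ pᵢ.
−0.13·log₂(0.13) = 0.3826
−0.09·log₂(0.09) = 0.3127
−0.21·log₂(0.21) = 0.4728
−0.17·log₂(0.17) = 0.4346
−0.14·log₂(0.14) = 0.3971
−0.18·log₂(0.18) = 0.4453
−0.08·log₂(0.08) = 0.2915
Sum ≈ 2.7366 → 2.737 bits.

2.737 bits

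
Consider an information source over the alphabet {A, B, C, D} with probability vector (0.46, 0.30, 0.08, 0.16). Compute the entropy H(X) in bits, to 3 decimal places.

1.751 bits

H = −Σ pᵢ log₂ pᵢ.
−0.46·log₂(0.46) = 0.5153
−0.30·log₂(0.30) = 0.5211
−0.08·log₂(0.08) = 0.2915
−0.16·log₂(0.16) = 0.4230
Sum ≈ 1.7510 → 1.751 bits.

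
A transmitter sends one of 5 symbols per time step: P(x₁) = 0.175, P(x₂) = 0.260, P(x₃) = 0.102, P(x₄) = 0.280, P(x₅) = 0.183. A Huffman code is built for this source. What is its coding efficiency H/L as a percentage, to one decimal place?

98.5%

Entropy H = −Σ p log₂ p ≈ 2.2438 bits.
Huffman merges: 51/500+7/40→277/1000; 183/1000+13/50→443/1000; 277/1000+7/25→557/1000; 443/1000+557/1000→1. L = 2277/1000 ≈ 2.2770.
Efficiency = H/L = 2.2438/2.2770 = 98.5%.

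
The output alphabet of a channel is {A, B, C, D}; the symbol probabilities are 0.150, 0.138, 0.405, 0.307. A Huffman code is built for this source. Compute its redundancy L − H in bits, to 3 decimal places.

Entropy H = −Σ p log₂ p ≈ 1.8560 bits.
Huffman merges: 69/500+3/20→36/125; 36/125+307/1000→119/200; 81/200+119/200→1. L = 1883/1000 ≈ 1.8830.
L − H = 1.8830 − 1.8560 = 0.027 bits.

0.027 bits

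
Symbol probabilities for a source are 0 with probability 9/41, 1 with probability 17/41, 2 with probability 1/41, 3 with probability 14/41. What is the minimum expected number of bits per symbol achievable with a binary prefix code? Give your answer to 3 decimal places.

1.829 bits/symbol

Repeatedly combine the two least-probable nodes; the expected code length is the sum of the merged weights.
merge 1/41 + 9/41 → 10/41
merge 10/41 + 14/41 → 24/41
merge 17/41 + 24/41 → 1
L = 10/41 + 24/41 + 1 = 75/41 ≈ 1.829 bits/symbol.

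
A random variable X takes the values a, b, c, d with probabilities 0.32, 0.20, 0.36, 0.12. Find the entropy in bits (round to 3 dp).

1.888 bits

H = −Σ pᵢ log₂ pᵢ.
−0.32·log₂(0.32) = 0.5260
−0.20·log₂(0.20) = 0.4644
−0.36·log₂(0.36) = 0.5306
−0.12·log₂(0.12) = 0.3671
Sum ≈ 1.8881 → 1.888 bits.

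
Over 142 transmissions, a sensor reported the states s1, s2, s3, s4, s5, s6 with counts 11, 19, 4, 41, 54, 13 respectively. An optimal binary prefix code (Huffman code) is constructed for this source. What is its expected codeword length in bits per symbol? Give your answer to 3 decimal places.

2.254 bits/symbol

Probabilities are the counts divided by 142.
Repeatedly combine the two least-probable nodes; the expected code length is the sum of the merged weights.
merge 2/71 + 11/142 → 15/142
merge 13/142 + 15/142 → 14/71
merge 19/142 + 14/71 → 47/142
merge 41/142 + 47/142 → 44/71
merge 27/71 + 44/71 → 1
L = 15/142 + 14/71 + 47/142 + 44/71 + 1 = 160/71 ≈ 2.254 bits/symbol.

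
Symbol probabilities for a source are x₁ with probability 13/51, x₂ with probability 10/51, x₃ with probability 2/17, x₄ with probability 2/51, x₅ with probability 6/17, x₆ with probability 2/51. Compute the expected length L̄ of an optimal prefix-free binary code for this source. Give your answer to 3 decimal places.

Repeatedly combine the two least-probable nodes; the expected code length is the sum of the merged weights.
merge 2/51 + 2/51 → 4/51
merge 4/51 + 2/17 → 10/51
merge 10/51 + 10/51 → 20/51
merge 13/51 + 6/17 → 31/51
merge 20/51 + 31/51 → 1
L = 4/51 + 10/51 + 20/51 + 31/51 + 1 = 116/51 ≈ 2.275 bits/symbol.

2.275 bits/symbol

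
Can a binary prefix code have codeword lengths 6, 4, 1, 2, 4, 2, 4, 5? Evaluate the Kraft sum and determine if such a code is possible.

With common denominator 2^6 = 64: Σ 2^(−ℓᵢ) = 1/64 + 4/64 + 32/64 + 16/64 + 4/64 + 16/64 + 4/64 + 2/64 = 79/64 = 1.234375.
Kraft's inequality requires Σ ≤ 1; here Σ = 1.234375 > 1, so no such prefix code exists.

1.234375; no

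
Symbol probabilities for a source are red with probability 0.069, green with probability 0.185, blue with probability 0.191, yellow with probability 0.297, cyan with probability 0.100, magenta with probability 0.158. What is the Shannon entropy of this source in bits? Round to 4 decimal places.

H = −Σ pᵢ log₂ pᵢ.
−0.069·log₂(0.069) = 0.2662
−0.185·log₂(0.185) = 0.4504
−0.191·log₂(0.191) = 0.4562
−0.297·log₂(0.297) = 0.5202
−0.100·log₂(0.100) = 0.3322
−0.158·log₂(0.158) = 0.4206
Sum ≈ 2.4457 → 2.4457 bits.

2.4457 bits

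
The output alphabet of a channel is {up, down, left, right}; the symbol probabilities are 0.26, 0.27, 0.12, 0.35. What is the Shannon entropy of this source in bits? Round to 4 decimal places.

1.9125 bits

H = −Σ pᵢ log₂ pᵢ.
−0.26·log₂(0.26) = 0.5053
−0.27·log₂(0.27) = 0.5100
−0.12·log₂(0.12) = 0.3671
−0.35·log₂(0.35) = 0.5301
Sum ≈ 1.9125 → 1.9125 bits.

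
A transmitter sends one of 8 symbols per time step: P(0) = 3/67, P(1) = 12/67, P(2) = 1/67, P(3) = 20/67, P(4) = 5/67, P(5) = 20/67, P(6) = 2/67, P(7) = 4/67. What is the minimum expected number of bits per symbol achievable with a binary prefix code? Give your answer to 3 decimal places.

Repeatedly combine the two least-probable nodes; the expected code length is the sum of the merged weights.
merge 1/67 + 2/67 → 3/67
merge 3/67 + 3/67 → 6/67
merge 4/67 + 5/67 → 9/67
merge 6/67 + 9/67 → 15/67
merge 12/67 + 15/67 → 27/67
merge 20/67 + 20/67 → 40/67
merge 27/67 + 40/67 → 1
L = 3/67 + 6/67 + 9/67 + 15/67 + 27/67 + 40/67 + 1 = 167/67 ≈ 2.493 bits/symbol.

2.493 bits/symbol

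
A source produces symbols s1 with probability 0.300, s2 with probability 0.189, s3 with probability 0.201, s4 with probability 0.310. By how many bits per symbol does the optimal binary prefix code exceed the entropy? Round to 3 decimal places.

Entropy H = −Σ p log₂ p ≈ 1.9644 bits.
Huffman merges: 189/1000+201/1000→39/100; 3/10+31/100→61/100; 39/100+61/100→1. L = 2 ≈ 2.0000.
L − H = 2.0000 − 1.9644 = 0.036 bits.

0.036 bits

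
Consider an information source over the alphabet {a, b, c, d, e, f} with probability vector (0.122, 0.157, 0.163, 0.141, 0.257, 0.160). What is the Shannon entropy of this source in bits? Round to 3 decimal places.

H = −Σ pᵢ log₂ pᵢ.
−0.122·log₂(0.122) = 0.3703
−0.157·log₂(0.157) = 0.4194
−0.163·log₂(0.163) = 0.4266
−0.141·log₂(0.141) = 0.3985
−0.257·log₂(0.257) = 0.5038
−0.160·log₂(0.160) = 0.4230
Sum ≈ 2.5415 → 2.542 bits.

2.542 bits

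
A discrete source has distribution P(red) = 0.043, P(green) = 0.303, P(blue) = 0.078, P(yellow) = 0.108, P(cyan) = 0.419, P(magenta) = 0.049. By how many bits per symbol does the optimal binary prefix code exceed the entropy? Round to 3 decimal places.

Entropy H = −Σ p log₂ p ≈ 2.0900 bits.
Huffman merges: 43/1000+49/1000→23/250; 39/500+23/250→17/100; 27/250+17/100→139/500; 139/500+303/1000→581/1000; 419/1000+581/1000→1. L = 2121/1000 ≈ 2.1210.
L − H = 2.1210 − 2.0900 = 0.031 bits.

0.031 bits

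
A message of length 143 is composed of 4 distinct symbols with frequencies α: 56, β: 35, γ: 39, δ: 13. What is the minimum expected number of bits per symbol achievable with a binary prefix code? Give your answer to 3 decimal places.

1.944 bits/symbol

Probabilities are the counts divided by 143.
Repeatedly combine the two least-probable nodes; the expected code length is the sum of the merged weights.
merge 1/11 + 35/143 → 48/143
merge 3/11 + 48/143 → 87/143
merge 56/143 + 87/143 → 1
L = 48/143 + 87/143 + 1 = 278/143 ≈ 1.944 bits/symbol.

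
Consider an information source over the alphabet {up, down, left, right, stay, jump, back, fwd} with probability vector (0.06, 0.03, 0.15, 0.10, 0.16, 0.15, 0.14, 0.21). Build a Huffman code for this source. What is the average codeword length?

2.88 bits/symbol

Repeatedly combine the two least-probable nodes; the expected code length is the sum of the merged weights.
merge 3/100 + 3/50 → 9/100
merge 9/100 + 1/10 → 19/100
merge 7/50 + 3/20 → 29/100
merge 3/20 + 4/25 → 31/100
merge 19/100 + 21/100 → 2/5
merge 29/100 + 31/100 → 3/5
merge 2/5 + 3/5 → 1
L = 9/100 + 19/100 + 29/100 + 31/100 + 2/5 + 3/5 + 1 = 72/25 = 2.88 bits/symbol.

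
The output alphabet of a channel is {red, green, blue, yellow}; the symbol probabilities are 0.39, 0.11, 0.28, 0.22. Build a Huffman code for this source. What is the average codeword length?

Repeatedly combine the two least-probable nodes; the expected code length is the sum of the merged weights.
merge 11/100 + 11/50 → 33/100
merge 7/25 + 33/100 → 61/100
merge 39/100 + 61/100 → 1
L = 33/100 + 61/100 + 1 = 97/50 = 1.94 bits/symbol.

1.94 bits/symbol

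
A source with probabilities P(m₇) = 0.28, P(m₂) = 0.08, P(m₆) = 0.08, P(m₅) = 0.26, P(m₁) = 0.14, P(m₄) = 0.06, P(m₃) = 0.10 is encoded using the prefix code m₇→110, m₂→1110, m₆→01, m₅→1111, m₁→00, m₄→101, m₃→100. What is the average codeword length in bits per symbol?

3.12 bits/symbol

L̄ = Σ pᵢ·ℓᵢ = 0.28·3 + 0.08·4 + 0.08·2 + 0.26·4 + 0.14·2 + 0.06·3 + 0.10·3 = 3.12 bits/symbol.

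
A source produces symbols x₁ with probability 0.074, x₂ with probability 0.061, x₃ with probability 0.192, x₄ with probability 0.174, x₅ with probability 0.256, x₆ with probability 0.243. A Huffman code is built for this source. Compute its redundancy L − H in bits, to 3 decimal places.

0.025 bits

Entropy H = −Σ p log₂ p ≈ 2.4194 bits.
Huffman merges: 61/1000+37/500→27/200; 27/200+87/500→309/1000; 24/125+243/1000→87/200; 32/125+309/1000→113/200; 87/200+113/200→1. L = 611/250 ≈ 2.4440.
L − H = 2.4440 − 2.4194 = 0.025 bits.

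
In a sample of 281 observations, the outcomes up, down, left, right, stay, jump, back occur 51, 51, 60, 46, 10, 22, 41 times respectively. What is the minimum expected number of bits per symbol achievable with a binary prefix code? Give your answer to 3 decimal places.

2.719 bits/symbol

Probabilities are the counts divided by 281.
Repeatedly combine the two least-probable nodes; the expected code length is the sum of the merged weights.
merge 10/281 + 22/281 → 32/281
merge 32/281 + 41/281 → 73/281
merge 46/281 + 51/281 → 97/281
merge 51/281 + 60/281 → 111/281
merge 73/281 + 97/281 → 170/281
merge 111/281 + 170/281 → 1
L = 32/281 + 73/281 + 97/281 + 111/281 + 170/281 + 1 = 764/281 ≈ 2.719 bits/symbol.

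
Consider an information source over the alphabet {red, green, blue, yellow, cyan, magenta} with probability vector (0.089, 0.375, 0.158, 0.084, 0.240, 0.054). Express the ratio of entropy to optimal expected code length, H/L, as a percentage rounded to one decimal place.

96.6%

Entropy H = −Σ p log₂ p ≈ 2.2835 bits.
Huffman merges: 27/500+21/250→69/500; 89/1000+69/500→227/1000; 79/500+227/1000→77/200; 6/25+3/8→123/200; 77/200+123/200→1. L = 473/200 ≈ 2.3650.
Efficiency = H/L = 2.2835/2.3650 = 96.6%.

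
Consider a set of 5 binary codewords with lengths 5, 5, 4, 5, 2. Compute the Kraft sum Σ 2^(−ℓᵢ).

0.40625

With common denominator 2^5 = 32: Σ 2^(−ℓᵢ) = 1/32 + 1/32 + 2/32 + 1/32 + 8/32 = 13/32 = 0.40625.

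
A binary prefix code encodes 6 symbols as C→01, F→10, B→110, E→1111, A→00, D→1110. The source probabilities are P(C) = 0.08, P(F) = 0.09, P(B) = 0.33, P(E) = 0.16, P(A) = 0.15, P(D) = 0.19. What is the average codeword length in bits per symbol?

L̄ = Σ pᵢ·ℓᵢ = 0.08·2 + 0.09·2 + 0.33·3 + 0.16·4 + 0.15·2 + 0.19·4 = 3.03 bits/symbol.

3.03 bits/symbol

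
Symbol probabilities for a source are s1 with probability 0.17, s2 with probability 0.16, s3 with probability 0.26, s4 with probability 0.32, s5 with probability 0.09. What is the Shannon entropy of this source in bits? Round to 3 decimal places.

H = −Σ pᵢ log₂ pᵢ.
−0.17·log₂(0.17) = 0.4346
−0.16·log₂(0.16) = 0.4230
−0.26·log₂(0.26) = 0.5053
−0.32·log₂(0.32) = 0.5260
−0.09·log₂(0.09) = 0.3127
Sum ≈ 2.2016 → 2.202 bits.

2.202 bits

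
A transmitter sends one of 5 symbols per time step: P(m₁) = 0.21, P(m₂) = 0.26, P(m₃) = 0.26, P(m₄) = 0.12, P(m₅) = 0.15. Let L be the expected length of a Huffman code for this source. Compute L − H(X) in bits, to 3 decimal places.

0.009 bits

Entropy H = −Σ p log₂ p ≈ 2.2610 bits.
Huffman merges: 3/25+3/20→27/100; 21/100+13/50→47/100; 13/50+27/100→53/100; 47/100+53/100→1. L = 227/100 ≈ 2.2700.
L − H = 2.2700 − 2.2610 = 0.009 bits.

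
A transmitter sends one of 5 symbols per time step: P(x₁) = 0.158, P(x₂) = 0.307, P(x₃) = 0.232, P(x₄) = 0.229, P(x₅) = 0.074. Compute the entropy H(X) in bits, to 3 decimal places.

H = −Σ pᵢ log₂ pᵢ.
−0.158·log₂(0.158) = 0.4206
−0.307·log₂(0.307) = 0.5230
−0.232·log₂(0.232) = 0.4890
−0.229·log₂(0.229) = 0.4870
−0.074·log₂(0.074) = 0.2780
Sum ≈ 2.1976 → 2.198 bits.

2.198 bits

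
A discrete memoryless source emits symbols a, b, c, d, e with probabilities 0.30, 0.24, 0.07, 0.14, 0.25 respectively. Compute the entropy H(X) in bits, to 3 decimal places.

2.181 bits

H = −Σ pᵢ log₂ pᵢ.
−0.30·log₂(0.30) = 0.5211
−0.24·log₂(0.24) = 0.4941
−0.07·log₂(0.07) = 0.2686
−0.14·log₂(0.14) = 0.3971
−0.25·log₂(0.25) = 0.5000
Sum ≈ 2.1809 → 2.181 bits.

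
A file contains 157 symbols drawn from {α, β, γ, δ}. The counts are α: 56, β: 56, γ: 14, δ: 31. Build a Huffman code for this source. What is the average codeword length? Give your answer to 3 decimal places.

Probabilities are the counts divided by 157.
Repeatedly combine the two least-probable nodes; the expected code length is the sum of the merged weights.
merge 14/157 + 31/157 → 45/157
merge 45/157 + 56/157 → 101/157
merge 56/157 + 101/157 → 1
L = 45/157 + 101/157 + 1 = 303/157 ≈ 1.930 bits/symbol.

1.930 bits/symbol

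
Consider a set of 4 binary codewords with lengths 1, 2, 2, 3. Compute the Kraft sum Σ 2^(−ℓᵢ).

1.125

With common denominator 2^3 = 8: Σ 2^(−ℓᵢ) = 4/8 + 2/8 + 2/8 + 1/8 = 9/8 = 1.125.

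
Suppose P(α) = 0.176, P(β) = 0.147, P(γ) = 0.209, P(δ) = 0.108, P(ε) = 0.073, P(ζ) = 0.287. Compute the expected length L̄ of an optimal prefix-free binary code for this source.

Repeatedly combine the two least-probable nodes; the expected code length is the sum of the merged weights.
merge 73/1000 + 27/250 → 181/1000
merge 147/1000 + 22/125 → 323/1000
merge 181/1000 + 209/1000 → 39/100
merge 287/1000 + 323/1000 → 61/100
merge 39/100 + 61/100 → 1
L = 181/1000 + 323/1000 + 39/100 + 61/100 + 1 = 313/125 = 2.504 bits/symbol.

2.504 bits/symbol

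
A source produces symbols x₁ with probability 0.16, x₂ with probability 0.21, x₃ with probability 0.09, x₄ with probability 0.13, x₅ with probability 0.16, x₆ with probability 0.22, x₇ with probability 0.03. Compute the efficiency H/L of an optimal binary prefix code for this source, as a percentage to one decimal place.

Entropy H = −Σ p log₂ p ≈ 2.6465 bits.
Huffman merges: 3/100+9/100→3/25; 3/25+13/100→1/4; 4/25+4/25→8/25; 21/100+11/50→43/100; 1/4+8/25→57/100; 43/100+57/100→1. L = 269/100 ≈ 2.6900.
Efficiency = H/L = 2.6465/2.6900 = 98.4%.

98.4%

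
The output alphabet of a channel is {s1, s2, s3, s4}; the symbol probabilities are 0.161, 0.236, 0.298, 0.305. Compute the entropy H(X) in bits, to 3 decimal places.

1.959 bits

H = −Σ pᵢ log₂ pᵢ.
−0.161·log₂(0.161) = 0.4242
−0.236·log₂(0.236) = 0.4916
−0.298·log₂(0.298) = 0.5205
−0.305·log₂(0.305) = 0.5225
Sum ≈ 1.9588 → 1.959 bits.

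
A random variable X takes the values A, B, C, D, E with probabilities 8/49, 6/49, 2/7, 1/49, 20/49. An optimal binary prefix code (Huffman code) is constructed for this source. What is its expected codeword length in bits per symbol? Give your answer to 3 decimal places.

2.041 bits/symbol

Repeatedly combine the two least-probable nodes; the expected code length is the sum of the merged weights.
merge 1/49 + 6/49 → 1/7
merge 1/7 + 8/49 → 15/49
merge 2/7 + 15/49 → 29/49
merge 20/49 + 29/49 → 1
L = 1/7 + 15/49 + 29/49 + 1 = 100/49 ≈ 2.041 bits/symbol.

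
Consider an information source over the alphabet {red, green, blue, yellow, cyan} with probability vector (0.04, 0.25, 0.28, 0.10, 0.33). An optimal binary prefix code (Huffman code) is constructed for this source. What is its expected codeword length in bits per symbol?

Repeatedly combine the two least-probable nodes; the expected code length is the sum of the merged weights.
merge 1/25 + 1/10 → 7/50
merge 7/50 + 1/4 → 39/100
merge 7/25 + 33/100 → 61/100
merge 39/100 + 61/100 → 1
L = 7/50 + 39/100 + 61/100 + 1 = 107/50 = 2.14 bits/symbol.

2.14 bits/symbol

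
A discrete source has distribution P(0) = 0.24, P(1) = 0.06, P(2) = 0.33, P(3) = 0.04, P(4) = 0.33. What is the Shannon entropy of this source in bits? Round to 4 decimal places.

1.9791 bits

H = −Σ pᵢ log₂ pᵢ.
−0.24·log₂(0.24) = 0.4941
−0.06·log₂(0.06) = 0.2435
−0.33·log₂(0.33) = 0.5278
−0.04·log₂(0.04) = 0.1858
−0.33·log₂(0.33) = 0.5278
Sum ≈ 1.9791 → 1.9791 bits.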